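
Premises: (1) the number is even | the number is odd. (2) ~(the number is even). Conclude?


Disjunctive syllogism: from (P ∨ Q) and ¬P, infer Q.
One disjunct, 'the number is even', is ruled out; the other must hold.

the number is odd


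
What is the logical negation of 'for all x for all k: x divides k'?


Negation flips each quantifier (∀↔∃) and negates the inner predicate.
¬(for all x for all k: φ) = there exists x there exists k: ¬φ.

there exists x there exists k: NOT(x divides k)


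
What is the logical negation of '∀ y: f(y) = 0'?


¬(∀ x: φ) = ∃ x: ¬φ, and ¬(∃ x: φ) = ∀ x: ¬φ.
Apply to the universal statement.

∃ y: ¬(f(y) = 0)


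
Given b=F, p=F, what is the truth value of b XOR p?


Exclusive or is true when exactly one operand is true.
Substitute: b=F, p=F.
F XOR F evaluates to F.

F


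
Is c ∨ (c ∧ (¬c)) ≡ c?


Compare truth tables:
c | φ | ψ
---------
F | F | F
T | T | T
The columns φ and ψ agree on every row.

Yes, they are logically equivalent.


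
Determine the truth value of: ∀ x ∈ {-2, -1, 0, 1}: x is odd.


Evaluate the predicate on each element: -2:F, -1:T, 0:F, 1:T.
Counterexample x = -2 fails the predicate.

F


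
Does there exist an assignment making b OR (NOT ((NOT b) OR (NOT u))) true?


Search for a satisfying assignment over {b, u}.
Try b=T, u=F: the formula evaluates to T.
A satisfying assignment exists.

Satisfiable.


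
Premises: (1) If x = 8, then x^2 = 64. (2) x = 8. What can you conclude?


Modus ponens: from (P → Q) and P, infer Q.
P = 'x = 8' is asserted, and P → Q holds, so Q follows.

x^2 = 64.


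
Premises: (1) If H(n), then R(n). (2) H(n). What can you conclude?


Modus ponens: from (P → Q) and P, infer Q.
P = 'H(n)' is asserted, and P → Q holds, so Q follows.

R(n).


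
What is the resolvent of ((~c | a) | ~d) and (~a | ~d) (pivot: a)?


The clauses contain complementary literals a and ~a.
Resolution eliminates this pair and disjoins the remaining literals (merging duplicates).

(~d | ~c)


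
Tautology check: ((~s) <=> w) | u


Build the truth table over {s, u, w}:
s | u | w | φ
-------------
False | False | False | False
True | False | False | True
False | True | False | True
True | True | False | True
False | False | True | True
True | False | True | False
False | True | True | True
True | True | True | True
Counterexample at row 1: with s=False, u=False, w=False, the formula is False.

No, it is not a tautology.


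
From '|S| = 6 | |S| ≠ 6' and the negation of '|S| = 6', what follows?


Disjunctive syllogism: from (P ∨ Q) and ¬P, infer Q.
One disjunct, '|S| = 6', is ruled out; the other must hold.

|S| ≠ 6


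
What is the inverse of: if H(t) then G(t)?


The inverse of (P → Q) is (¬P → ¬Q). It is equivalent to the converse, not to the original.
Here P = 'H(t)' and Q = 'G(t)'.

If not (H(t)), then not (G(t)).


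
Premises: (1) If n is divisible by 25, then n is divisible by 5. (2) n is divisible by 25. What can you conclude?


Modus ponens: from (P → Q) and P, infer Q.
P = 'n is divisible by 25' is asserted, and P → Q holds, so Q follows.

n is divisible by 5.


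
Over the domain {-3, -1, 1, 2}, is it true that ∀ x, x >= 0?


Evaluate the predicate on each element: -3:F, -1:F, 1:T, 2:T.
Counterexample x = -3 fails the predicate.

F


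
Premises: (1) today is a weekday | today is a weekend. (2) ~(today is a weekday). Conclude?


Disjunctive syllogism: from (P ∨ Q) and ¬P, infer Q.
One disjunct, 'today is a weekday', is ruled out; the other must hold.

today is a weekend


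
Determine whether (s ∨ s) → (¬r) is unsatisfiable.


Truth table over {r, s}:
r | s | φ
---------
F | F | T
T | F | T
F | T | T
T | T | F
Satisfying assignment at row 1: r=F, s=F gives T.

No, it is not a contradiction.


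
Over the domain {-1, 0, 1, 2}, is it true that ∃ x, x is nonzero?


Evaluate the predicate on each element: -1:T, 0:F, 1:T, 2:T.
Witness x = -1 satisfies the predicate.

T


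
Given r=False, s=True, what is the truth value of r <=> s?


Biconditional is true when both operands have the same truth value.
Substitute: r=False, s=True.
False <=> True evaluates to False.

False


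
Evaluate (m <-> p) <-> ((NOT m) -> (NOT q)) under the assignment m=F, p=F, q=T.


Substitute m=F, p=F, q=T:
m <-> p = F <-> F = T
NOT m = T
NOT q = F
(NOT m) -> (NOT q) = T -> F = F
(m <-> p) <-> ((NOT m) -> (NOT q)) = T <-> F = F

F


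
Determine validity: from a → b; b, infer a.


This is affirming the consequent (fallacy). There exist truth assignments where the premises are all true but the conclusion is false.

Invalid.


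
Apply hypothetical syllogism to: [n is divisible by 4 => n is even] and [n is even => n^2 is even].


Hypothetical syllogism: from (P → Q) and (Q → R), infer (P → R).
Chain the two implications through the shared middle term 'n is even'.

n is divisible by 4 => n^2 is even


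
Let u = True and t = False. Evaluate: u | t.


Disjunction is false only when both operands are false.
Substitute: u=True, t=False.
True | False evaluates to True.

True


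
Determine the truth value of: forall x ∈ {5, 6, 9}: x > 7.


Evaluate the predicate on each element: 5:False, 6:False, 9:True.
Counterexample x = 5 fails the predicate.

False


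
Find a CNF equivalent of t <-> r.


Step 1: Rewrite t ↔ r as (t → r) ∧ (r → t).
Step 2: Rewrite each implication as a disjunction.

((NOT t) OR r) AND ((NOT r) OR t)


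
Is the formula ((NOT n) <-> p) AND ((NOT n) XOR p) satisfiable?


Check all 4 assignments over {n, p}:
n | p | φ
---------
F | F | F
T | F | F
F | T | F
T | T | F
No assignment makes the formula true.

Unsatisfiable.


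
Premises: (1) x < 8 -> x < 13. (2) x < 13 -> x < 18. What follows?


Hypothetical syllogism: from (P → Q) and (Q → R), infer (P → R).
Chain the two implications through the shared middle term 'x < 13'.

x < 8 -> x < 18


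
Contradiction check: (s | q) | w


Truth table over {q, s, w}:
q | s | w | φ
-------------
False | False | False | False
True | False | False | True
False | True | False | True
True | True | False | True
False | False | True | True
True | False | True | True
False | True | True | True
True | True | True | True
Satisfying assignment at row 2: q=True, s=False, w=False gives True.

No, it is not a contradiction.


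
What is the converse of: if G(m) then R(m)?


The converse of (P → Q) is (Q → P). It is not in general equivalent to the original.
Here P = 'G(m)' and Q = 'R(m)'.

If R(m), then G(m).


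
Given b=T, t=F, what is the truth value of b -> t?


Implication is false only when antecedent is true and consequent is false.
Substitute: b=T, t=F.
T -> F evaluates to F.

F


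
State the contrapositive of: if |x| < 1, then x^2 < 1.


The contrapositive of (P → Q) is (¬Q → ¬P); it is logically equivalent to the original.
Here P = '|x| < 1' and Q = 'x^2 < 1'.

If not (x^2 < 1), then not (|x| < 1).


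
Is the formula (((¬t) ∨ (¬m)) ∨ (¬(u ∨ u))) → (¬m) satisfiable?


Search for a satisfying assignment over {m, t, u}.
Try m=F, t=F, u=F: the formula evaluates to T.
A satisfying assignment exists.

Satisfiable.


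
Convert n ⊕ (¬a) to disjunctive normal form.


Step 1: n ⊕ (¬a) is true exactly when they disagree: (n ∧ ¬(¬a)) ∨ (¬n ∧ (¬a)).
Step 2: Eliminate any double negations (¬¬X = X).

(n ∧ a) ∨ ((¬n) ∧ (¬a))


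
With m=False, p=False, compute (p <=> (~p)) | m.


Substitute m=False, p=False:
~p = True
p <=> (~p) = False <=> True = False
(p <=> (~p)) | m = False | False = False

False


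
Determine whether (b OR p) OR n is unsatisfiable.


Truth table over {b, n, p}:
b | n | p | φ
-------------
F | F | F | F
T | F | F | T
F | T | F | T
T | T | F | T
F | F | T | T
T | F | T | T
F | T | T | T
T | T | T | T
Satisfying assignment at row 2: b=T, n=F, p=F gives T.

No, it is not a contradiction.


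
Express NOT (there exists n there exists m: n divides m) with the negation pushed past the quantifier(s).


Negation flips each quantifier (∀↔∃) and negates the inner predicate.
¬(there exists n there exists m: φ) = for all n for all m: ¬φ.

for all n for all m: NOT(n divides m)


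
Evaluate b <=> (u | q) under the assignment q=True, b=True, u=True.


Substitute q=True, b=True, u=True:
u | q = True | True = True
b <=> (u | q) = True <=> True = True

True


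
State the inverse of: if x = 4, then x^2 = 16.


The inverse of (P → Q) is (¬P → ¬Q). It is equivalent to the converse, not to the original.
Here P = 'x = 4' and Q = 'x^2 = 16'.

If not (x = 4), then not (x^2 = 16).


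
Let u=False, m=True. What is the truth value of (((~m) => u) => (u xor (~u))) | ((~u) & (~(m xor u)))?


Substitute u=False, m=True:
~m = False
(~m) => u = False => False = True
~u = True
u xor (~u) = False xor True = True
((~m) => u) => (u xor (~u)) = True => True = True
~u = True
m xor u = True xor False = True
~(m xor u) = False
(~u) & (~(m xor u)) = True & False = False
(((~m) => u) => (u xor (~u))) | ((~u) & (~(m xor u))) = True | False = True

True


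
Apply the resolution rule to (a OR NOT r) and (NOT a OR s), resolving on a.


The clauses contain complementary literals a and NOTa.
Resolution eliminates this pair and disjoins the remaining literals (merging duplicates).

(NOT r OR s)


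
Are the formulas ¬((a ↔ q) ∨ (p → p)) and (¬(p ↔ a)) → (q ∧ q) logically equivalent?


Compare truth tables:
a | p | q | φ | ψ
-----------------
F | F | F | F | T
T | F | F | F | F
F | T | F | F | F
T | T | F | F | T
F | F | T | F | T
T | F | T | F | T
F | T | T | F | T
T | T | T | F | T
They differ at row 1 (a=F, p=F, q=F): φ=F but ψ=T.

No, they are not logically equivalent.


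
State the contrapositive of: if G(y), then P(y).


The contrapositive of (P → Q) is (¬Q → ¬P); it is logically equivalent to the original.
Here P = 'G(y)' and Q = 'P(y)'.

If not (P(y)), then not (G(y)).


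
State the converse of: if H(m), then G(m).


The converse of (P → Q) is (Q → P). It is not in general equivalent to the original.
Here P = 'H(m)' and Q = 'G(m)'.

If G(m), then H(m).


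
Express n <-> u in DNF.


Step 1: n ↔ u is true exactly when both agree: (n ∧ u) ∨ (¬n ∧ ¬u).

(n AND u) OR ((NOT n) AND (NOT u))


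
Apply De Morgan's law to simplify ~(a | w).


De Morgan: the negation of a disjunction is the conjunction of the negations.
Distribute ~ across |, flipping it to &, and negate each literal.

(~a) & (~w)


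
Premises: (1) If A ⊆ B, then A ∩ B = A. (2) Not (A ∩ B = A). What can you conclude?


Modus tollens: from (P → Q) and ¬Q, infer ¬P.
Q = 'A ∩ B = A' is denied; since P → Q, P must also fail.

Not (A ⊆ B).


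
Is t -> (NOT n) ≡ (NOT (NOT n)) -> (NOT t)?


Compare truth tables:
n | t | φ | ψ
-------------
F | F | T | T
T | F | T | T
F | T | T | T
T | T | F | F
The columns φ and ψ agree on every row.

Yes, they are logically equivalent.


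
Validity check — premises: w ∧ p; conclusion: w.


This matches the form of conjunction elimination: the conclusion follows in every model of the premises.

Valid.


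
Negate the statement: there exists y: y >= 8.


¬(for all x: φ) = there exists x: ¬φ, and ¬(there exists x: φ) = for all x: ¬φ.
Apply to the existential statement.

for all y: NOT(y >= 8)


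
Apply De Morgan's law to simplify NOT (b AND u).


De Morgan: the negation of a conjunction is the disjunction of the negations.
Distribute NOT across AND, flipping it to OR, and negate each literal.

(NOT b) OR (NOT u)


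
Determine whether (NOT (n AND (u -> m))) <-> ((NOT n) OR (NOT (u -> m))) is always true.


Build the truth table over {m, n, u}:
m | n | u | φ
-------------
F | F | F | T
T | F | F | T
F | T | F | T
T | T | F | T
F | F | T | T
T | F | T | T
F | T | T | T
T | T | T | T
Every row evaluates to true.

Yes, it is a tautology.


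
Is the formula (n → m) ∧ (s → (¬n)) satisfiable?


Search for a satisfying assignment over {m, n, s}.
Try m=F, n=F, s=F: the formula evaluates to T.
A satisfying assignment exists.

Satisfiable.


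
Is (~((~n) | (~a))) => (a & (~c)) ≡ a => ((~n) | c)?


Compare truth tables:
a | c | n | φ | ψ
-----------------
False | False | False | True | True
True | False | False | True | True
False | True | False | True | True
True | True | False | True | True
False | False | True | True | True
True | False | True | True | False
False | True | True | True | True
True | True | True | False | True
They differ at row 6 (a=True, c=False, n=True): φ=True but ψ=False.

No, they are not logically equivalent.


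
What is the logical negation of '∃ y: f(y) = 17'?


¬(∀ x: φ) = ∃ x: ¬φ, and ¬(∃ x: φ) = ∀ x: ¬φ.
Apply to the existential statement.

∀ y: ¬(f(y) = 17)


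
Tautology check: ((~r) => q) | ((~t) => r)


Build the truth table over {q, r, t}:
q | r | t | φ
-------------
False | False | False | False
True | False | False | True
False | True | False | True
True | True | False | True
False | False | True | True
True | False | True | True
False | True | True | True
True | True | True | True
Counterexample at row 1: with q=False, r=False, t=False, the formula is False.

No, it is not a tautology.


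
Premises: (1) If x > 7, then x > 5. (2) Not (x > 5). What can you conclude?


Modus tollens: from (P → Q) and ¬Q, infer ¬P.
Q = 'x > 5' is denied; since P → Q, P must also fail.

Not (x > 7).


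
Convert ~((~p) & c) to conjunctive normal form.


Step 1: Apply De Morgan: ¬((¬p) ∧ c) = ¬(¬p) ∨ ¬c.
Step 2: Eliminate any double negations (¬¬X = X).

p | (~c)


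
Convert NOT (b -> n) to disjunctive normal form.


Step 1: Rewrite implication then negate: ¬(¬b ∨ n) = b ∧ ¬n.

b AND (NOT n)


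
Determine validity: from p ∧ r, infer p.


This matches the form of conjunction elimination: the conclusion follows in every model of the premises.

Valid.


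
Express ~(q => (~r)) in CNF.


Step 1: Rewrite q → (¬r) as ¬q ∨ (¬r).
Step 2: Negate: ¬(¬q ∨ (¬r)) = q ∧ ¬(¬r) (De Morgan + double negation).
Step 3: Eliminate any double negations (¬¬X = X).

q & r


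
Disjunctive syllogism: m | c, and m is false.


Disjunctive syllogism: from (P ∨ Q) and ¬P, infer Q.
One disjunct, 'm', is ruled out; the other must hold.

c


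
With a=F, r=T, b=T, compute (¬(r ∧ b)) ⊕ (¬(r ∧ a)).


Substitute a=F, r=T, b=T:
r ∧ b = T ∧ T = T
¬(r ∧ b) = F
r ∧ a = T ∧ F = F
¬(r ∧ a) = T
(¬(r ∧ b)) ⊕ (¬(r ∧ a)) = F ⊕ T = T

T


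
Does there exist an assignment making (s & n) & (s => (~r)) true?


Search for a satisfying assignment over {n, r, s}.
Try n=True, r=False, s=True: the formula evaluates to True.
A satisfying assignment exists.

Satisfiable.


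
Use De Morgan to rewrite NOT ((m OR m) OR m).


De Morgan: the negation of a disjunction is the conjunction of the negations.
Distribute NOT across OR, flipping it to AND, and negate each literal.

((NOT m) AND (NOT m)) AND (NOT m)


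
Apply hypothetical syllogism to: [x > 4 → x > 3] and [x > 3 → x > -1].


Hypothetical syllogism: from (P → Q) and (Q → R), infer (P → R).
Chain the two implications through the shared middle term 'x > 3'.

x > 4 → x > -1


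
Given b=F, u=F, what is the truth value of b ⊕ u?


Exclusive or is true when exactly one operand is true.
Substitute: b=F, u=F.
F ⊕ F evaluates to F.

F


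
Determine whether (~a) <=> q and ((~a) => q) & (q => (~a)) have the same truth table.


Compare truth tables:
a | q | φ | ψ
-------------
False | False | False | False
True | False | True | True
False | True | True | True
True | True | False | False
The columns φ and ψ agree on every row.

Yes, they are logically equivalent.


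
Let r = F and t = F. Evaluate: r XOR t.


Exclusive or is true when exactly one operand is true.
Substitute: r=F, t=F.
F XOR F evaluates to F.

F


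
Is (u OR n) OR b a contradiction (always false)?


Truth table over {b, n, u}:
b | n | u | φ
-------------
F | F | F | F
T | F | F | T
F | T | F | T
T | T | F | T
F | F | T | T
T | F | T | T
F | T | T | T
T | T | T | T
Satisfying assignment at row 2: b=T, n=F, u=F gives T.

No, it is not a contradiction.


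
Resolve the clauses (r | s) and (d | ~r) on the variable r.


The clauses contain complementary literals r and ~r.
Resolution eliminates this pair and disjoins the remaining literals (merging duplicates).

(s | d)


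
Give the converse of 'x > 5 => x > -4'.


The converse of (P → Q) is (Q → P). It is not in general equivalent to the original.
Here P = 'x > 5' and Q = 'x > -4'.

If x > -4, then x > 5.


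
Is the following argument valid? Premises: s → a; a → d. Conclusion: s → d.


This matches the form of hypothetical syllogism: the conclusion follows in every model of the premises.

Valid.


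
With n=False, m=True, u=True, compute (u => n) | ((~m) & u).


Substitute n=False, m=True, u=True:
u => n = True => False = False
~m = False
(~m) & u = False & True = False
(u => n) | ((~m) & u) = False | False = False

False


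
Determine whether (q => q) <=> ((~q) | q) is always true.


Build the truth table over {q}:
q | φ
-----
False | True
True | True
Every row evaluates to true.

Yes, it is a tautology.


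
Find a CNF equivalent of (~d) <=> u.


Step 1: Rewrite (¬d) ↔ u as ((¬d) → u) ∧ (u → (¬d)).
Step 2: Rewrite each implication as a disjunction.
Step 3: Eliminate any double negations (¬¬X = X).

(d | u) & ((~u) | (~d))


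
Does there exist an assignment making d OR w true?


Search for a satisfying assignment over {d, w}.
Try d=T, w=F: the formula evaluates to T.
A satisfying assignment exists.

Satisfiable.


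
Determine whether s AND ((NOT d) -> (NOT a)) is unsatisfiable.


Truth table over {a, d, s}:
a | d | s | φ
-------------
F | F | F | F
T | F | F | F
F | T | F | F
T | T | F | F
F | F | T | T
T | F | T | F
F | T | T | T
T | T | T | T
Satisfying assignment at row 5: a=F, d=F, s=T gives T.

No, it is not a contradiction.


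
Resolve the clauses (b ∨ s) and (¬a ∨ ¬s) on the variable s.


The clauses contain complementary literals s and ¬s.
Resolution eliminates this pair and disjoins the remaining literals (merging duplicates).

(b ∨ ¬a)


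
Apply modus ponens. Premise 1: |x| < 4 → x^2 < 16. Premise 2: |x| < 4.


Modus ponens: from (P → Q) and P, infer Q.
P = '|x| < 4' is asserted, and P → Q holds, so Q follows.

x^2 < 16.


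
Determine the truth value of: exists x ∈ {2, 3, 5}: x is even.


Evaluate the predicate on each element: 2:True, 3:False, 5:False.
Witness x = 2 satisfies the predicate.

True


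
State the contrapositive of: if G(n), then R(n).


The contrapositive of (P → Q) is (¬Q → ¬P); it is logically equivalent to the original.
Here P = 'G(n)' and Q = 'R(n)'.

If not (R(n)), then not (G(n)).


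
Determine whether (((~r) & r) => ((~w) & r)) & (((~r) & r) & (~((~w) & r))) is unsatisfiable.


Truth table over {r, w}:
r | w | φ
---------
False | False | False
True | False | False
False | True | False
True | True | False
Every row is false.

Yes, it is a contradiction.


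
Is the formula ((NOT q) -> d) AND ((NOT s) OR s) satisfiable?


Search for a satisfying assignment over {d, q, s}.
Try d=T, q=F, s=F: the formula evaluates to T.
A satisfying assignment exists.

Satisfiable.


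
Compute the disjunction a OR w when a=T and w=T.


Disjunction is false only when both operands are false.
Substitute: a=T, w=T.
T OR T evaluates to T.

T


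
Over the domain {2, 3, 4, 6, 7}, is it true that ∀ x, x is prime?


Evaluate the predicate on each element: 2:T, 3:T, 4:F, 6:F, 7:T.
Counterexample x = 4 fails the predicate.

F


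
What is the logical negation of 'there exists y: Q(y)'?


¬(for all x: φ) = there exists x: ¬φ, and ¬(there exists x: φ) = for all x: ¬φ.
Apply to the existential statement.

for all y: NOT(Q(y))


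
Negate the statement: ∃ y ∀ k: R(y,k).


Negation flips each quantifier (∀↔∃) and negates the inner predicate.
¬(∃ y ∀ k: φ) = ∀ y ∃ k: ¬φ.

∀ y ∃ k: ¬(R(y,k))


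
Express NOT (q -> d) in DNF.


Step 1: Rewrite implication then negate: ¬(¬q ∨ d) = q ∧ ¬d.

q AND (NOT d)


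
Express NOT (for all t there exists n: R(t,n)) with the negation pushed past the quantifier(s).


Negation flips each quantifier (∀↔∃) and negates the inner predicate.
¬(for all t there exists n: φ) = there exists t for all n: ¬φ.

there exists t for all n: NOT(R(t,n))


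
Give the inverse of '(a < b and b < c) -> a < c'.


The inverse of (P → Q) is (¬P → ¬Q). It is equivalent to the converse, not to the original.
Here P = '(a < b and b < c)' and Q = 'a < c'.

If not ((a < b and b < c)), then not (a < c).


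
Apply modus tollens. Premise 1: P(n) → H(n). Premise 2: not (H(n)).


Modus tollens: from (P → Q) and ¬Q, infer ¬P.
Q = 'H(n)' is denied; since P → Q, P must also fail.

Not (P(n)).


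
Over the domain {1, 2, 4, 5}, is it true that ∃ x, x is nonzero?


Evaluate the predicate on each element: 1:T, 2:T, 4:T, 5:T.
Witness x = 1 satisfies the predicate.

T


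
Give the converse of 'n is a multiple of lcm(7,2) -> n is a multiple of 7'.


The converse of (P → Q) is (Q → P). It is not in general equivalent to the original.
Here P = 'n is a multiple of lcm(7,2)' and Q = 'n is a multiple of 7'.

If n is a multiple of 7, then n is a multiple of lcm(7,2).


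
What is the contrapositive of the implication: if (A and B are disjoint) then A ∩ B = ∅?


The contrapositive of (P → Q) is (¬Q → ¬P); it is logically equivalent to the original.
Here P = '(A and B are disjoint)' and Q = 'A ∩ B = ∅'.

If not (A ∩ B = ∅), then not ((A and B are disjoint)).


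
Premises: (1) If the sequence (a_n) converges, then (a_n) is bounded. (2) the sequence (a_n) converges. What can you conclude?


Modus ponens: from (P → Q) and P, infer Q.
P = 'the sequence (a_n) converges' is asserted, and P → Q holds, so Q follows.

(a_n) is bounded.


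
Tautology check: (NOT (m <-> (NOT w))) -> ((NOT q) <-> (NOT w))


Build the truth table over {m, q, w}:
m | q | w | φ
-------------
F | F | F | T
T | F | F | T
F | T | F | F
T | T | F | T
F | F | T | T
T | F | T | F
F | T | T | T
T | T | T | T
Counterexample at row 3: with m=F, q=T, w=F, the formula is F.

No, it is not a tautology.


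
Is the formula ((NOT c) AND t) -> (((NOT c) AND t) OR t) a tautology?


Build the truth table over {c, t}:
c | t | φ
---------
F | F | T
T | F | T
F | T | T
T | T | T
Every row evaluates to true.

Yes, it is a tautology.


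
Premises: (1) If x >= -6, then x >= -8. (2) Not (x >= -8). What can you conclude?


Modus tollens: from (P → Q) and ¬Q, infer ¬P.
Q = 'x >= -8' is denied; since P → Q, P must also fail.

Not (x >= -6).


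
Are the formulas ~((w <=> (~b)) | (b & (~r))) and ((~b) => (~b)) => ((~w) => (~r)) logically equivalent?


Compare truth tables:
b | r | w | φ | ψ
-----------------
False | False | False | True | True
True | False | False | False | True
False | True | False | True | False
True | True | False | False | False
False | False | True | False | True
True | False | True | False | True
False | True | True | False | True
True | True | True | True | True
They differ at row 2 (b=True, r=False, w=False): φ=False but ψ=True.

No, they are not logically equivalent.


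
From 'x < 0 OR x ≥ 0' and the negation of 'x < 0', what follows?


Disjunctive syllogism: from (P ∨ Q) and ¬P, infer Q.
One disjunct, 'x < 0', is ruled out; the other must hold.

x ≥ 0


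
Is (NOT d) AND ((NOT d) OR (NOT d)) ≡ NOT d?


Compare truth tables:
d | φ | ψ
---------
F | T | T
T | F | F
The columns φ and ψ agree on every row.

Yes, they are logically equivalent.


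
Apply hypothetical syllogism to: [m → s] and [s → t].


Hypothetical syllogism: from (P → Q) and (Q → R), infer (P → R).
Chain the two implications through the shared middle term 's'.

m → t


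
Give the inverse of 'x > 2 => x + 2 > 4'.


The inverse of (P → Q) is (¬P → ¬Q). It is equivalent to the converse, not to the original.
Here P = 'x > 2' and Q = 'x + 2 > 4'.

If not (x > 2), then not (x + 2 > 4).


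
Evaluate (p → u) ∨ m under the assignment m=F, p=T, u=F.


Substitute m=F, p=T, u=F:
p → u = T → F = F
(p → u) ∨ m = F ∨ F = F

F


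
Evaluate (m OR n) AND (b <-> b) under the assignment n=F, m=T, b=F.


Substitute n=F, m=T, b=F:
m OR n = T OR F = T
b <-> b = F <-> F = T
(m OR n) AND (b <-> b) = T AND T = T

T


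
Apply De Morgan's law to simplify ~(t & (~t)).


De Morgan: the negation of a conjunction is the disjunction of the negations.
Distribute ~ across &, flipping it to |, and negate each literal.

(~t) | t


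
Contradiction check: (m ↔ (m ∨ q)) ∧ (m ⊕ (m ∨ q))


Truth table over {m, q}:
m | q | φ
---------
F | F | F
T | F | F
F | T | F
T | T | F
Every row is false.

Yes, it is a contradiction.


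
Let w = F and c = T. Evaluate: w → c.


Implication is false only when antecedent is true and consequent is false.
Substitute: w=F, c=T.
F → T evaluates to T.

T


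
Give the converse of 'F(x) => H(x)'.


The converse of (P → Q) is (Q → P). It is not in general equivalent to the original.
Here P = 'F(x)' and Q = 'H(x)'.

If H(x), then F(x).


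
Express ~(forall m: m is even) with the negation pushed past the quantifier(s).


¬(forall x: φ) = exists x: ¬φ, and ¬(exists x: φ) = forall x: ¬φ.
Apply to the universal statement.

exists m: ~(m is even)


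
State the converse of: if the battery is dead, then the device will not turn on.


The converse of (P → Q) is (Q → P). It is not in general equivalent to the original.
Here P = 'the battery is dead' and Q = 'the device will not turn on'.

If the device will not turn on, then the battery is dead.


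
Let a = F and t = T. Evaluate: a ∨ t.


Disjunction is false only when both operands are false.
Substitute: a=F, t=T.
F ∨ T evaluates to T.

T


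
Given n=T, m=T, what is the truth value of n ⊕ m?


Exclusive or is true when exactly one operand is true.
Substitute: n=T, m=T.
T ⊕ T evaluates to F.

F


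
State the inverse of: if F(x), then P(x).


The inverse of (P → Q) is (¬P → ¬Q). It is equivalent to the converse, not to the original.
Here P = 'F(x)' and Q = 'P(x)'.

If not (F(x)), then not (P(x)).


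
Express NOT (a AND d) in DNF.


Step 1: Apply De Morgan: ¬(a ∧ d) = ¬a ∨ ¬d.

(NOT a) OR (NOT d)


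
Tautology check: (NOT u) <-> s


Build the truth table over {s, u}:
s | u | φ
---------
F | F | F
T | F | T
F | T | T
T | T | F
Counterexample at row 1: with s=F, u=F, the formula is F.

No, it is not a tautology.


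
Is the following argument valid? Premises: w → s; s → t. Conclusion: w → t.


This matches the form of hypothetical syllogism: the conclusion follows in every model of the premises.

Valid.


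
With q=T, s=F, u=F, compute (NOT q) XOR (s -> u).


Substitute q=T, s=F, u=F:
NOT q = F
s -> u = F -> F = T
(NOT q) XOR (s -> u) = F XOR T = T

T


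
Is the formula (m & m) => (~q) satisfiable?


Search for a satisfying assignment over {m, q}.
Try m=False, q=False: the formula evaluates to True.
A satisfying assignment exists.

Satisfiable.


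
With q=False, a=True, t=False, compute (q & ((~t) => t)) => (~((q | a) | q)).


Substitute q=False, a=True, t=False:
~t = True
(~t) => t = True => False = False
q & ((~t) => t) = False & False = False
q | a = False | True = True
(q | a) | q = True | False = True
~((q | a) | q) = False
(q & ((~t) => t)) => (~((q | a) | q)) = False => False = True

True


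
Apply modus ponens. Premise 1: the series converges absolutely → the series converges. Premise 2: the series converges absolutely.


Modus ponens: from (P → Q) and P, infer Q.
P = 'the series converges absolutely' is asserted, and P → Q holds, so Q follows.

the series converges.


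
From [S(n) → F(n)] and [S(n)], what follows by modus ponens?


Modus ponens: from (P → Q) and P, infer Q.
P = 'S(n)' is asserted, and P → Q holds, so Q follows.

F(n).


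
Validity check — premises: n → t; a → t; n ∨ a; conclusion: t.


This matches the form of proof by cases: the conclusion follows in every model of the premises.

Valid.


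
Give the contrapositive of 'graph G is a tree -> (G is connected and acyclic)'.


The contrapositive of (P → Q) is (¬Q → ¬P); it is logically equivalent to the original.
Here P = 'graph G is a tree' and Q = '(G is connected and acyclic)'.

If not ((G is connected and acyclic)), then not (graph G is a tree).


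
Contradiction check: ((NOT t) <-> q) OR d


Truth table over {d, q, t}:
d | q | t | φ
-------------
F | F | F | F
T | F | F | T
F | T | F | T
T | T | F | T
F | F | T | T
T | F | T | T
F | T | T | F
T | T | T | T
Satisfying assignment at row 2: d=T, q=F, t=F gives T.

No, it is not a contradiction.


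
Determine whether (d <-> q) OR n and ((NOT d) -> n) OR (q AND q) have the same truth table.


Compare truth tables:
d | n | q | φ | ψ
-----------------
F | F | F | T | F
T | F | F | F | T
F | T | F | T | T
T | T | F | T | T
F | F | T | F | T
T | F | T | T | T
F | T | T | T | T
T | T | T | T | T
They differ at row 1 (d=F, n=F, q=F): φ=T but ψ=F.

No, they are not logically equivalent.


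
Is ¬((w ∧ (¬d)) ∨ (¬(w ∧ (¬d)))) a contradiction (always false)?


Truth table over {d, w}:
d | w | φ
---------
F | F | F
T | F | F
F | T | F
T | T | F
Every row is false.

Yes, it is a contradiction.


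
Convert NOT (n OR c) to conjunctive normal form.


Step 1: Apply De Morgan: ¬(n ∨ c) = ¬n ∧ ¬c.

(NOT n) AND (NOT c)


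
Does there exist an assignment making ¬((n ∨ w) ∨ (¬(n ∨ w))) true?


Check all 4 assignments over {n, w}:
n | w | φ
---------
F | F | F
T | F | F
F | T | F
T | T | F
No assignment makes the formula true.

Unsatisfiable.


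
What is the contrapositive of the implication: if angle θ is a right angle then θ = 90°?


The contrapositive of (P → Q) is (¬Q → ¬P); it is logically equivalent to the original.
Here P = 'angle θ is a right angle' and Q = 'θ = 90°'.

If not (θ = 90°), then not (angle θ is a right angle).


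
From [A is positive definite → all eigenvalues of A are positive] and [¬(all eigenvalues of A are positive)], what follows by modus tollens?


Modus tollens: from (P → Q) and ¬Q, infer ¬P.
Q = 'all eigenvalues of A are positive' is denied; since P → Q, P must also fail.

Not (A is positive definite).


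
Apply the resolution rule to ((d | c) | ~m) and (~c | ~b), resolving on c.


The clauses contain complementary literals c and ~c.
Resolution eliminates this pair and disjoins the remaining literals (merging duplicates).

((~m | d) | ~b)


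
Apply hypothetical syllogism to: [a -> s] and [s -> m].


Hypothetical syllogism: from (P → Q) and (Q → R), infer (P → R).
Chain the two implications through the shared middle term 's'.

a -> m


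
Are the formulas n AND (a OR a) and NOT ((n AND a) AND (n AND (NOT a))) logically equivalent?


Compare truth tables:
a | n | φ | ψ
-------------
F | F | F | T
T | F | F | T
F | T | F | T
T | T | T | T
They differ at row 1 (a=F, n=F): φ=F but ψ=T.

No, they are not logically equivalent.


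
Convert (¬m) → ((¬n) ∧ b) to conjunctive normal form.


Step 1: Rewrite (¬m) → ((¬n) ∧ b) as ¬(¬m) ∨ ((¬n) ∧ b).
Step 2: Distribute ∨ over ∧.
Step 3: Eliminate any double negations (¬¬X = X).

(m ∨ (¬n)) ∧ (m ∨ b)


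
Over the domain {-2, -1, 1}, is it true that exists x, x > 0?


Evaluate the predicate on each element: -2:False, -1:False, 1:True.
Witness x = 1 satisfies the predicate.

True


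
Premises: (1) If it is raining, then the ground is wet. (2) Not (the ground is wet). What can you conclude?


Modus tollens: from (P → Q) and ¬Q, infer ¬P.
Q = 'the ground is wet' is denied; since P → Q, P must also fail.

Not (it is raining).


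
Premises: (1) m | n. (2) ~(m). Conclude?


Disjunctive syllogism: from (P ∨ Q) and ¬P, infer Q.
One disjunct, 'm', is ruled out; the other must hold.

n


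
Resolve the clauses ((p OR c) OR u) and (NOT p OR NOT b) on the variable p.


The clauses contain complementary literals p and NOTp.
Resolution eliminates this pair and disjoins the remaining literals (merging duplicates).

((u OR c) OR NOT b)


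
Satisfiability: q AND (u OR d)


Search for a satisfying assignment over {d, q, u}.
Try d=T, q=T, u=F: the formula evaluates to T.
A satisfying assignment exists.

Satisfiable.


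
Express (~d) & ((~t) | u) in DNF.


Step 1: Distribute ∧ over ∨: (¬d) ∧ ((¬t) ∨ u) = ((¬d) ∧ (¬t)) ∨ ((¬d) ∧ u).

((~d) & (~t)) | ((~d) & u)


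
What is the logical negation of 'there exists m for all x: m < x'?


Negation flips each quantifier (∀↔∃) and negates the inner predicate.
¬(there exists m for all x: φ) = for all m there exists x: ¬φ.

for all m there exists x: NOT(m < x)


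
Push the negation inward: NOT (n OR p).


De Morgan: the negation of a disjunction is the conjunction of the negations.
Distribute NOT across OR, flipping it to AND, and negate each literal.

(NOT n) AND (NOT p)


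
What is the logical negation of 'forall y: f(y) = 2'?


¬(forall x: φ) = exists x: ¬φ, and ¬(exists x: φ) = forall x: ¬φ.
Apply to the universal statement.

exists y: ~(f(y) = 2)


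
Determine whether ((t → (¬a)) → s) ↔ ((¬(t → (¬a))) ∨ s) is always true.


Build the truth table over {a, s, t}:
a | s | t | φ
-------------
F | F | F | T
T | F | F | T
F | T | F | T
T | T | F | T
F | F | T | T
T | F | T | T
F | T | T | T
T | T | T | T
Every row evaluates to true.

Yes, it is a tautology.


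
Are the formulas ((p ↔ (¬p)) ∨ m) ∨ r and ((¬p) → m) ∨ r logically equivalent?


Compare truth tables:
m | p | r | φ | ψ
-----------------
F | F | F | F | F
T | F | F | T | T
F | T | F | F | T
T | T | F | T | T
F | F | T | T | T
T | F | T | T | T
F | T | T | T | T
T | T | T | T | T
They differ at row 3 (m=F, p=T, r=F): φ=F but ψ=T.

No, they are not logically equivalent.


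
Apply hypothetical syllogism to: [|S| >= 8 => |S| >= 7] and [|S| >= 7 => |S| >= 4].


Hypothetical syllogism: from (P → Q) and (Q → R), infer (P → R).
Chain the two implications through the shared middle term '|S| >= 7'.

|S| >= 8 => |S| >= 4


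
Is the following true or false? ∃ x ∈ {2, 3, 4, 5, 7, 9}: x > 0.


Evaluate the predicate on each element: 2:T, 3:T, 4:T, 5:T, 7:T, 9:T.
Witness x = 2 satisfies the predicate.

T


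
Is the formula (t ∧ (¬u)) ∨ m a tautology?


Build the truth table over {m, t, u}:
m | t | u | φ
-------------
F | F | F | F
T | F | F | T
F | T | F | T
T | T | F | T
F | F | T | F
T | F | T | T
F | T | T | F
T | T | T | T
Counterexample at row 1: with m=F, t=F, u=F, the formula is F.

No, it is not a tautology.


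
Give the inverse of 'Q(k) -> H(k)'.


The inverse of (P → Q) is (¬P → ¬Q). It is equivalent to the converse, not to the original.
Here P = 'Q(k)' and Q = 'H(k)'.

If not (Q(k)), then not (H(k)).


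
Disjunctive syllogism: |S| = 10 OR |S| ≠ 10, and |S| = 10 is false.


Disjunctive syllogism: from (P ∨ Q) and ¬P, infer Q.
One disjunct, '|S| = 10', is ruled out; the other must hold.

|S| ≠ 10


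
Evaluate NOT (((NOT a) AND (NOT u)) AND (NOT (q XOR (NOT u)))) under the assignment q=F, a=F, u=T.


Substitute q=F, a=F, u=T:
NOT a = T
NOT u = F
(NOT a) AND (NOT u) = T AND F = F
NOT u = F
q XOR (NOT u) = F XOR F = F
NOT (q XOR (NOT u)) = T
((NOT a) AND (NOT u)) AND (NOT (q XOR (NOT u))) = F AND T = F
NOT (((NOT a) AND (NOT u)) AND (NOT (q XOR (NOT u)))) = T

T


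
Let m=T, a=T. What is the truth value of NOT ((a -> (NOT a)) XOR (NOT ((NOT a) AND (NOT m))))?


Substitute m=T, a=T:
NOT a = F
a -> (NOT a) = T -> F = F
NOT a = F
NOT m = F
(NOT a) AND (NOT m) = F AND F = F
NOT ((NOT a) AND (NOT m)) = T
(a -> (NOT a)) XOR (NOT ((NOT a) AND (NOT m))) = F XOR T = T
NOT ((a -> (NOT a)) XOR (NOT ((NOT a) AND (NOT m)))) = F

F


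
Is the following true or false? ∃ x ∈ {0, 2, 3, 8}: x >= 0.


Evaluate the predicate on each element: 0:T, 2:T, 3:T, 8:T.
Witness x = 0 satisfies the predicate.

T


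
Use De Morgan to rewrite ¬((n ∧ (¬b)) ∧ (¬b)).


De Morgan: the negation of a conjunction is the disjunction of the negations.
Distribute ¬ across ∧, flipping it to ∨, and negate each literal.

((¬n) ∨ b) ∨ b


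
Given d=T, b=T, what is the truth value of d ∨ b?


Disjunction is false only when both operands are false.
Substitute: d=T, b=T.
T ∨ T evaluates to T.

T


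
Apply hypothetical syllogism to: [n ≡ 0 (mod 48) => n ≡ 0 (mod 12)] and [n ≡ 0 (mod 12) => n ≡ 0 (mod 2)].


Hypothetical syllogism: from (P → Q) and (Q → R), infer (P → R).
Chain the two implications through the shared middle term 'n ≡ 0 (mod 12)'.

n ≡ 0 (mod 48) => n ≡ 0 (mod 2)


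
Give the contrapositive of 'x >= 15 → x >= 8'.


The contrapositive of (P → Q) is (¬Q → ¬P); it is logically equivalent to the original.
Here P = 'x >= 15' and Q = 'x >= 8'.

If not (x >= 8), then not (x >= 15).


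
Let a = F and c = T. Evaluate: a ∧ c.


Conjunction is true only when both operands are true.
Substitute: a=F, c=T.
F ∧ T evaluates to F.

F


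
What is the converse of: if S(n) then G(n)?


The converse of (P → Q) is (Q → P). It is not in general equivalent to the original.
Here P = 'S(n)' and Q = 'G(n)'.

If G(n), then S(n).


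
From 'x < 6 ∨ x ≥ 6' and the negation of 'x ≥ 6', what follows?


Disjunctive syllogism: from (P ∨ Q) and ¬P, infer Q.
One disjunct, 'x ≥ 6', is ruled out; the other must hold.

x < 6


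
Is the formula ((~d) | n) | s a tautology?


Build the truth table over {d, n, s}:
d | n | s | φ
-------------
False | False | False | True
True | False | False | False
False | True | False | True
True | True | False | True
False | False | True | True
True | False | True | True
False | True | True | True
True | True | True | True
Counterexample at row 2: with d=True, n=False, s=False, the formula is False.

No, it is not a tautology.


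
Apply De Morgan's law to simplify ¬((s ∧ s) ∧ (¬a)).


De Morgan: the negation of a conjunction is the disjunction of the negations.
Distribute ¬ across ∧, flipping it to ∨, and negate each literal.

((¬s) ∨ (¬s)) ∨ a


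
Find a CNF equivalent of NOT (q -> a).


Step 1: Rewrite q → a as ¬q ∨ a.
Step 2: Negate: ¬(¬q ∨ a) = q ∧ ¬a (De Morgan + double negation).

q AND (NOT a)


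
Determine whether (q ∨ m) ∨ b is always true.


Build the truth table over {b, m, q}:
b | m | q | φ
-------------
F | F | F | F
T | F | F | T
F | T | F | T
T | T | F | T
F | F | T | T
T | F | T | T
F | T | T | T
T | T | T | T
Counterexample at row 1: with b=F, m=F, q=F, the formula is F.

No, it is not a tautology.


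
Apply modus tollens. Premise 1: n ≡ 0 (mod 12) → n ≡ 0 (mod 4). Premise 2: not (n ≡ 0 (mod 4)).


Modus tollens: from (P → Q) and ¬Q, infer ¬P.
Q = 'n ≡ 0 (mod 4)' is denied; since P → Q, P must also fail.

Not (n ≡ 0 (mod 12)).
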